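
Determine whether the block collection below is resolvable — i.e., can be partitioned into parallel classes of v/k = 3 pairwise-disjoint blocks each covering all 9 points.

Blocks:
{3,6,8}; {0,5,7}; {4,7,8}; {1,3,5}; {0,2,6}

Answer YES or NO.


v = 9, block size k = 3, number of blocks = 5.
For resolvability, blocks must partition into parallel classes of size v/k = 3.
Total blocks must therefore be a multiple of 3: 5 = 3·1 + 2 ⇒ not divisible ✗.
Resolvable? NO.

NO


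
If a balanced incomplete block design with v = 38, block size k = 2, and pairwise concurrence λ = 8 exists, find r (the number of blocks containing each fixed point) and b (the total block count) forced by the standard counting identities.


Any 2-(v, k, λ) BIBD satisfies two necessary conditions:
  (i)  Each point sits in r blocks, and counting incidences through any fixed point gives r(k − 1) = λ(v − 1), so r = λ(v − 1)/(k − 1).
  (ii) Total incidences bk = vr, so b = vr/k.
Step 1: r = λ(v − 1)/(k − 1) = 8·(38 − 1)/(2 − 1) = 8·37/1 = 296/1 = 296.
Step 2: b = vr/k = 38·296/2 = 11248/2 = 5624.
Check integrality: r = 296 ∈ Z ✓, b = 5624 ∈ Z ✓.
(These identities are necessary conditions: they determine r and b for any design with these parameters, but do not by themselves prove that one exists.)

r = 296, b = 5624.


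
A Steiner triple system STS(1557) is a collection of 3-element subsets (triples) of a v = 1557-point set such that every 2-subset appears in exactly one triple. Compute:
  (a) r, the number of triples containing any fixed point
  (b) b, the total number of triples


An STS(v) is a 2-(v, 3, 1) BIBD: block size k = 3, λ = 1.
Replication: r(k − 1) = λ(v − 1) ⇒ r·2 = 1557 − 1 = 1556 ⇒ r = 778.
Block count: bk = vr ⇒ b·3 = 1557·778 = 1211346 ⇒ b = 403782.
(Check via b = v(v − 1)/6 = 1557·1556/6 = 2422692/6 = 403782.)

r = 778, b = 403782.


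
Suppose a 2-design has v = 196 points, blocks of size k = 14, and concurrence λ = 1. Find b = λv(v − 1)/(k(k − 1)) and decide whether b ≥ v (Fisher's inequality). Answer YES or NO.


r = λ(v − 1)/(k − 1) = 1·195/13 = 15.
b = vr/k = 196·15/14 = 210.
Fisher's inequality: b ≥ v ⇔ 210 ≥ 196? YES.

YES


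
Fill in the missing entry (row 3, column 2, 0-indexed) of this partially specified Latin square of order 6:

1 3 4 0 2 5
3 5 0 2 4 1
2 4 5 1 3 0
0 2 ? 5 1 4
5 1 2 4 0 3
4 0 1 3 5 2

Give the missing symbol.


Row 3 contains symbols [0, 1, 2, 4, 5] — missing [3].
Column 2 contains symbols [0, 1, 2, 4, 5] — missing [3].
The missing symbol must appear in both missing sets; intersection = [3].
Therefore the hidden value is 3.

Missing value = 3.


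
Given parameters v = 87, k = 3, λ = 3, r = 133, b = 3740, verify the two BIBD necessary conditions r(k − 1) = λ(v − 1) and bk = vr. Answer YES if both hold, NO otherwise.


Condition (i): r(k − 1) = 133·2 = 266; λ(v − 1) = 3·86 = 258. Match? NO.
Condition (ii): bk = 3740·3 = 11220; vr = 87·133 = 11571. Match? NO.
Both conditions hold? NO.

NO


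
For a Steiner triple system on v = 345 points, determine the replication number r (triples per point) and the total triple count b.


An STS(v) is a 2-(v, 3, 1) BIBD: block size k = 3, λ = 1.
Replication: r(k − 1) = λ(v − 1) ⇒ r·2 = 345 − 1 = 344 ⇒ r = 172.
Block count: bk = vr ⇒ b·3 = 345·172 = 59340 ⇒ b = 19780.
(Check via b = v(v − 1)/6 = 345·344/6 = 118680/6 = 19780.)

r = 172, b = 19780.


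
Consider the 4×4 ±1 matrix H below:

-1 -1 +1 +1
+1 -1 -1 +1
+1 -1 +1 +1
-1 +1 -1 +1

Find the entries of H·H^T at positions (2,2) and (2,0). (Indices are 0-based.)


Row 0 of H: [-1, -1, 1, 1].
Row 2 of H: [1, -1, 1, 1].
(H·H^T)[2][2] = Σ_j H[2][j]·H[2][j] = (1)² + (-1)² + (1)² + (1)² = 1 + 1 + 1 + 1 = 4.
(H·H^T)[2][0] = Σ_j H[2][j]·H[0][j] = (1)·(-1) + (-1)·(-1) + (1)·(1) + (1)·(1) = -1 + 1 + 1 + 1 = 2.
Rows 2 and 0 are not orthogonal (dot product = 2 ≠ 0), so H is not a Hadamard matrix.

(2,2) entry = 4; (2,0) entry = 2.


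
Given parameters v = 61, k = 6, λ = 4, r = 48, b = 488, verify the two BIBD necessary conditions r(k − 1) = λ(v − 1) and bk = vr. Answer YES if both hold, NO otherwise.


Condition (i): r(k − 1) = 48·5 = 240; λ(v − 1) = 4·60 = 240. Match? YES.
Condition (ii): bk = 488·6 = 2928; vr = 61·48 = 2928. Match? YES.
Both conditions hold? YES.

YES


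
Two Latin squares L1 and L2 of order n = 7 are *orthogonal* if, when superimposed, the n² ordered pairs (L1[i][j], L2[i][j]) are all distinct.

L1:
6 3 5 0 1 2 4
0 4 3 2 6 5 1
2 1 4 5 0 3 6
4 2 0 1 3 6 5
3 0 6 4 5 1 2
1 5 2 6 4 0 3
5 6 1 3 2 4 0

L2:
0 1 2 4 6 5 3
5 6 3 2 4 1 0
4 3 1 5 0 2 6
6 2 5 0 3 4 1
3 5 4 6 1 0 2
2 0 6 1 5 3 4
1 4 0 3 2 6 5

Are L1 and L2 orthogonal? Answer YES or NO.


Form the n² = 49 superimposed pairs (L1[i][j], L2[i][j]), row by row (rows and columns indexed from 0):
row 0: (6,0) (3,1) (5,2) (0,4) (1,6) (2,5) (4,3)
row 1: (0,5) (4,6) (3,3) (2,2) (6,4) (5,1) (1,0)
row 2: (2,4) (1,3) (4,1) (5,5) (0,0) (3,2) (6,6)
row 3: (4,6) (2,2) (0,5) (1,0) (3,3) (6,4) (5,1)
row 4: (3,3) (0,5) (6,4) (4,6) (5,1) (1,0) (2,2)
row 5: (1,2) (5,0) (2,6) (6,1) (4,5) (0,3) (3,4)
row 6: (5,1) (6,4) (1,0) (3,3) (2,2) (4,6) (0,5)
Orthogonality requires all 49 pairs distinct.
But the pair (4,6) repeats: cell (1,1) has L1 = 4, L2 = 6, and cell (3,0) has L1 = 4, L2 = 6.
A repeated pair means some other pair never occurs (only 28 distinct pairs out of 49), so the squares are not orthogonal.
Conclusion: NO.

NO


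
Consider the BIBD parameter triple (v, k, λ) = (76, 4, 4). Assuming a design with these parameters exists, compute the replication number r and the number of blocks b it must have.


Any 2-(v, k, λ) BIBD satisfies two necessary conditions:
  (i)  Each point sits in r blocks, and counting incidences through any fixed point gives r(k − 1) = λ(v − 1), so r = λ(v − 1)/(k − 1).
  (ii) Total incidences bk = vr, so b = vr/k.
Step 1: r = λ(v − 1)/(k − 1) = 4·(76 − 1)/(4 − 1) = 4·75/3 = 300/3 = 100.
Step 2: b = vr/k = 76·100/4 = 7600/4 = 1900.
Check integrality: r = 100 ∈ Z ✓, b = 1900 ∈ Z ✓.
(These identities are necessary conditions: they determine r and b for any design with these parameters, but do not by themselves prove that one exists.)

r = 100, b = 1900.


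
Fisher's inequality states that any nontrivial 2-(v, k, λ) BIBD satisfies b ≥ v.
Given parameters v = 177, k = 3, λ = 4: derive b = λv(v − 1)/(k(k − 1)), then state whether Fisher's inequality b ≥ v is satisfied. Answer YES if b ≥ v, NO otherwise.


r = λ(v − 1)/(k − 1) = 4·176/2 = 352.
b = vr/k = 177·352/3 = 20768.
Fisher's inequality: b ≥ v ⇔ 20768 ≥ 177? YES.

YES


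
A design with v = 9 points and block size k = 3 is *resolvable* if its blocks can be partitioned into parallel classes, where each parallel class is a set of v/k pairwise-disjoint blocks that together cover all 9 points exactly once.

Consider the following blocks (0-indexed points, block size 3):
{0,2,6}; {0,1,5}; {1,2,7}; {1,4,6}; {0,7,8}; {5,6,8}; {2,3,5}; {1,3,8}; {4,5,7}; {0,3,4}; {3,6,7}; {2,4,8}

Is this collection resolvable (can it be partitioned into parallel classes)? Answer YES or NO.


v = 9, block size k = 3, number of blocks = 12.
For resolvability, blocks must partition into parallel classes of size v/k = 3.
Total blocks must therefore be a multiple of 3: 12 = 3·4 + 0 ⇒ divisible ✓.
Greedy packing gives 4 candidate class(es). Each should be a full parallel class (size 3, covers all 9 points).
  Class 1 (3 blocks): {0,2,6}; {1,3,8}; {4,5,7}. Points covered: [0, 1, 2, 3, 4, 5, 6, 7, 8].
  Class 2 (3 blocks): {0,1,5}; {3,6,7}; {2,4,8}. Points covered: [0, 1, 2, 3, 4, 5, 6, 7, 8].
  Class 3 (3 blocks): {1,2,7}; {5,6,8}; {0,3,4}. Points covered: [0, 1, 2, 3, 4, 5, 6, 7, 8].
  Class 4 (3 blocks): {1,4,6}; {0,7,8}; {2,3,5}. Points covered: [0, 1, 2, 3, 4, 5, 6, 7, 8].
All classes full (size 3)? YES. All classes cover every point? YES.
Resolvable? YES.

YES


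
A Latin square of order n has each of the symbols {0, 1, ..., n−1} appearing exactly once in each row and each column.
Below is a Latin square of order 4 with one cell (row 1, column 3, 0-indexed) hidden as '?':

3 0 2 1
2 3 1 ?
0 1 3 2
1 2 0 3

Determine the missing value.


Row 1 contains symbols [1, 2, 3] — missing [0].
Column 3 contains symbols [1, 2, 3] — missing [0].
The missing symbol must appear in both missing sets; intersection = [0].
Therefore the hidden value is 0.

Missing value = 0.


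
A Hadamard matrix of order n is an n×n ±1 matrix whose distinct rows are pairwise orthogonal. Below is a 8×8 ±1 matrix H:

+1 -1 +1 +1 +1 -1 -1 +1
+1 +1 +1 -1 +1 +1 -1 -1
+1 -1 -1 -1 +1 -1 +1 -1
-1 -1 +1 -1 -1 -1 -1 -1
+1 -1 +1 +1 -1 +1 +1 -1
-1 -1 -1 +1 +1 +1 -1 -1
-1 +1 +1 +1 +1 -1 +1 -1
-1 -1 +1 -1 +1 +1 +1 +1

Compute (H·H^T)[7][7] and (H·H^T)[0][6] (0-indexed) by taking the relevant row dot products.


Row 0 of H: [1, -1, 1, 1, 1, -1, -1, 1].
Row 6 of H: [-1, 1, 1, 1, 1, -1, 1, -1].
Row 7 of H: [-1, -1, 1, -1, 1, 1, 1, 1].
(H·H^T)[7][7] = Σ_j H[7][j]·H[7][j] = (-1)² + (-1)² + (1)² + (-1)² + (1)² + (1)² + (1)² + (1)² = 1 + 1 + 1 + 1 + 1 + 1 + 1 + 1 = 8.
(H·H^T)[0][6] = Σ_j H[0][j]·H[6][j] = (1)·(-1) + (-1)·(1) + (1)·(1) + (1)·(1) + (1)·(1) + (-1)·(-1) + (-1)·(1) + (1)·(-1) = -1 + -1 + 1 + 1 + 1 + 1 + -1 + -1 = 0.
So rows 0 and 6 are orthogonal; the diagonal entry equals n = 8.

(7,7) entry = 8; (0,6) entry = 0.


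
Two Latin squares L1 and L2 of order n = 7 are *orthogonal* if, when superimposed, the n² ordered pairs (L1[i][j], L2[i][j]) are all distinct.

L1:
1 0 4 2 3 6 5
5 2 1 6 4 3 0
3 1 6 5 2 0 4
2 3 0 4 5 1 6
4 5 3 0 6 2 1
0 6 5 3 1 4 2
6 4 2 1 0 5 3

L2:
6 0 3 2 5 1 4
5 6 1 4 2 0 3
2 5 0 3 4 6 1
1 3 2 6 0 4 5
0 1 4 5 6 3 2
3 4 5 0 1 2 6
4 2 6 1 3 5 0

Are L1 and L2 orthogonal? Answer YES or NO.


Form the n² = 49 superimposed pairs (L1[i][j], L2[i][j]), row by row (rows and columns indexed from 0):
row 0: (1,6) (0,0) (4,3) (2,2) (3,5) (6,1) (5,4)
row 1: (5,5) (2,6) (1,1) (6,4) (4,2) (3,0) (0,3)
row 2: (3,2) (1,5) (6,0) (5,3) (2,4) (0,6) (4,1)
row 3: (2,1) (3,3) (0,2) (4,6) (5,0) (1,4) (6,5)
row 4: (4,0) (5,1) (3,4) (0,5) (6,6) (2,3) (1,2)
row 5: (0,3) (6,4) (5,5) (3,0) (1,1) (4,2) (2,6)
row 6: (6,4) (4,2) (2,6) (1,1) (0,3) (5,5) (3,0)
Orthogonality requires all 49 pairs distinct.
But the pair (0,3) repeats: cell (1,6) has L1 = 0, L2 = 3, and cell (5,0) has L1 = 0, L2 = 3.
A repeated pair means some other pair never occurs (only 35 distinct pairs out of 49), so the squares are not orthogonal.
Conclusion: NO.

NO


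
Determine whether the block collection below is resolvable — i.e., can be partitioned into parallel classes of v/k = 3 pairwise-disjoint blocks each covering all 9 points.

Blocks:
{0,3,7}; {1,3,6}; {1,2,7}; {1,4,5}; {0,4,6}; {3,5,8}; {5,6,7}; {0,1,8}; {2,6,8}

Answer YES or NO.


v = 9, block size k = 3, number of blocks = 9.
For resolvability, blocks must partition into parallel classes of size v/k = 3.
Total blocks must therefore be a multiple of 3: 9 = 3·3 + 0 ⇒ divisible ✓.
Consider block {1,3,6}. It intersects every other block in the collection, so no parallel class of size 3 can contain it.
Since every block must belong to some parallel class in a resolution, the collection cannot be partitioned into parallel classes.
Resolvable? NO.

NO


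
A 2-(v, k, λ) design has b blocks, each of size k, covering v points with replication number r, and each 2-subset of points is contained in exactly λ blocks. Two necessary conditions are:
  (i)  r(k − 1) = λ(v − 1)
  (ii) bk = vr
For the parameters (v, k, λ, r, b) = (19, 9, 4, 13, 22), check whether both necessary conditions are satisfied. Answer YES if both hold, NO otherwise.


Condition (i): r(k − 1) = 13·8 = 104; λ(v − 1) = 4·18 = 72. Match? NO.
Condition (ii): bk = 22·9 = 198; vr = 19·13 = 247. Match? NO.
Both conditions hold? NO.

NO


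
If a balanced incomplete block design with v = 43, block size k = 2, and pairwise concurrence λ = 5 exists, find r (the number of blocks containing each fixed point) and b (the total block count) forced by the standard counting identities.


Any 2-(v, k, λ) BIBD satisfies two necessary conditions:
  (i)  Each point sits in r blocks, and counting incidences through any fixed point gives r(k − 1) = λ(v − 1), so r = λ(v − 1)/(k − 1).
  (ii) Total incidences bk = vr, so b = vr/k.
Step 1: r = λ(v − 1)/(k − 1) = 5·(43 − 1)/(2 − 1) = 5·42/1 = 210/1 = 210.
Step 2: b = vr/k = 43·210/2 = 9030/2 = 4515.
Check integrality: r = 210 ∈ Z ✓, b = 4515 ∈ Z ✓.
(These identities are necessary conditions: they determine r and b for any design with these parameters, but do not by themselves prove that one exists.)

r = 210, b = 4515.


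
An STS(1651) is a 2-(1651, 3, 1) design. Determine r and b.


An STS(v) is a 2-(v, 3, 1) BIBD: block size k = 3, λ = 1.
Replication: r(k − 1) = λ(v − 1) ⇒ r·2 = 1651 − 1 = 1650 ⇒ r = 825.
Block count: b = v(v − 1)/6 = 1651·1650/6 = 2724150/6 = 454025.

r = 825, b = 454025.


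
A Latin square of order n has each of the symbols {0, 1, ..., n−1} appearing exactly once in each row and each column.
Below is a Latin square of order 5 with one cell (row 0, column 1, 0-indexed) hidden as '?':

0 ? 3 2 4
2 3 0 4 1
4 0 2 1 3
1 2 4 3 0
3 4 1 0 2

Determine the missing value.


Row 0 contains symbols [0, 2, 3, 4] — missing [1].
Column 1 contains symbols [0, 2, 3, 4] — missing [1].
The missing symbol must appear in both missing sets; intersection = [1].
Therefore the hidden value is 1.

Missing value = 1.


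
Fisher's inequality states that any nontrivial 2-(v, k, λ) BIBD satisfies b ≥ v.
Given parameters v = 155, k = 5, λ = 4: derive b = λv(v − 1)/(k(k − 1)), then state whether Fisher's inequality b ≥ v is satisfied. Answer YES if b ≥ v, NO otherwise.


r = λ(v − 1)/(k − 1) = 4·154/4 = 154.
b = vr/k = 155·154/5 = 4774.
Fisher's inequality: b ≥ v ⇔ 4774 ≥ 155? YES.

YES


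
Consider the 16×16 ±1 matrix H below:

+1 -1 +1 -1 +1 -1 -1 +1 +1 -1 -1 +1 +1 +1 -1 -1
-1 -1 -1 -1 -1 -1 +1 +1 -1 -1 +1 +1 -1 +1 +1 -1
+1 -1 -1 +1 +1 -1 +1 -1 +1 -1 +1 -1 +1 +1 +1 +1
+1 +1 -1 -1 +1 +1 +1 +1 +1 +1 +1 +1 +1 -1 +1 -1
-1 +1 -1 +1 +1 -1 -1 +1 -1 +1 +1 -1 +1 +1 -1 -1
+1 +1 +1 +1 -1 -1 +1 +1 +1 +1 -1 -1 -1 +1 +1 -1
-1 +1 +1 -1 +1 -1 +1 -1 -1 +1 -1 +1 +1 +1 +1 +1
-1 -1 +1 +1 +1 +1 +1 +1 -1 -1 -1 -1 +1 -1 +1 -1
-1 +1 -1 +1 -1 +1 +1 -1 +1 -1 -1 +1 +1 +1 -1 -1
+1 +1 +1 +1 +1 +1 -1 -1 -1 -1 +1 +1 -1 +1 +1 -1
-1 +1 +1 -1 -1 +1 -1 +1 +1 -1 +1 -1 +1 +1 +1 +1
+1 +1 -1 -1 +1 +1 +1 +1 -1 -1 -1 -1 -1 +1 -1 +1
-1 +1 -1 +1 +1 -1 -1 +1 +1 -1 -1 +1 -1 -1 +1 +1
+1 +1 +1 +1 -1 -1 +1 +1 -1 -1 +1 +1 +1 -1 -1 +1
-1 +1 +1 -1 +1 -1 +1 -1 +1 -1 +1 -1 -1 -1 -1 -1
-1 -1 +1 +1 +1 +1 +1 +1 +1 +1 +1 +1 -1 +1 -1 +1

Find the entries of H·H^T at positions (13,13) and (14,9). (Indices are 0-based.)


Row 9 of H: [1, 1, 1, 1, 1, 1, -1, -1, -1, -1, 1, 1, -1, 1, 1, -1].
Row 13 of H: [1, 1, 1, 1, -1, -1, 1, 1, -1, -1, 1, 1, 1, -1, -1, 1].
Row 14 of H: [-1, 1, 1, -1, 1, -1, 1, -1, 1, -1, 1, -1, -1, -1, -1, -1].
(H·H^T)[13][13] = Σ_j H[13][j]·H[13][j] = (1)² + (1)² + (1)² + (1)² + (-1)² + (-1)² + (1)² + (1)² + (-1)² + (-1)² + (1)² + (1)² + (1)² + (-1)² + (-1)² + (1)² = 1 + 1 + 1 + 1 + 1 + 1 + 1 + 1 + 1 + 1 + 1 + 1 + 1 + 1 + 1 + 1 = 16.
(H·H^T)[14][9] = Σ_j H[14][j]·H[9][j] = (-1)·(1) + (1)·(1) + (1)·(1) + (-1)·(1) + (1)·(1) + (-1)·(1) + (1)·(-1) + (-1)·(-1) + (1)·(-1) + (-1)·(-1) + (1)·(1) + (-1)·(1) + (-1)·(-1) + (-1)·(1) + (-1)·(1) + (-1)·(-1) = -1 + 1 + 1 + -1 + 1 + -1 + -1 + 1 + -1 + 1 + 1 + -1 + 1 + -1 + -1 + 1 = 0.
So rows 14 and 9 are orthogonal; the diagonal entry equals n = 16.

(13,13) entry = 16; (14,9) entry = 0.


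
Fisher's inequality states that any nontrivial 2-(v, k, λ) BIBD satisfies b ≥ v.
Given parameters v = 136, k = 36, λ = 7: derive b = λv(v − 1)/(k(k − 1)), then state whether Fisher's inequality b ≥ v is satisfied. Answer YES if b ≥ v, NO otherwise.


b = λv(v − 1)/(k(k − 1)) = 7·136·135/(36·35) = 128520/1260 = 102.
Compare with v = 136: b < v, so Fisher's inequality fails.

NO


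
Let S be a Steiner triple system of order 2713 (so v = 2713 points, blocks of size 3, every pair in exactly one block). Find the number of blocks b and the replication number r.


An STS(v) is a 2-(v, 3, 1) BIBD: block size k = 3, λ = 1.
Replication: r(k − 1) = λ(v − 1) ⇒ r·2 = 2713 − 1 = 2712 ⇒ r = 1356.
Block count: bk = vr ⇒ b·3 = 2713·1356 = 3678828 ⇒ b = 1226276.
(Check via b = v(v − 1)/6 = 2713·2712/6 = 7357656/6 = 1226276.)

r = 1356, b = 1226276.


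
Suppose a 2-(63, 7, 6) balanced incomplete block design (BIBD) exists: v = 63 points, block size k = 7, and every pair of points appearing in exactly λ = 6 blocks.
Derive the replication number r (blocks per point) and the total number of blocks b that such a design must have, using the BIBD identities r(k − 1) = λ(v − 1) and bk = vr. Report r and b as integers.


Any 2-(v, k, λ) BIBD satisfies two necessary conditions:
  (i)  Each point sits in r blocks, and counting incidences through any fixed point gives r(k − 1) = λ(v − 1), so r = λ(v − 1)/(k − 1).
  (ii) Total incidences bk = vr, so b = vr/k.
Step 1: r = λ(v − 1)/(k − 1) = 6·(63 − 1)/(7 − 1) = 6·62/6 = 372/6 = 62.
Step 2: b = vr/k = 63·62/7 = 3906/7 = 558.
Check integrality: r = 62 ∈ Z ✓, b = 558 ∈ Z ✓.
(These identities are necessary conditions: they determine r and b for any design with these parameters, but do not by themselves prove that one exists.)

r = 62, b = 558.


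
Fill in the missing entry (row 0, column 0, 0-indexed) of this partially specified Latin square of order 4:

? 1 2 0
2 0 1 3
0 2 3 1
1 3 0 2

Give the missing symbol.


Row 0 contains symbols [0, 1, 2] — missing [3].
Column 0 contains symbols [0, 1, 2] — missing [3].
The missing symbol must appear in both missing sets; intersection = [3].
Therefore the hidden value is 3.

Missing value = 3.


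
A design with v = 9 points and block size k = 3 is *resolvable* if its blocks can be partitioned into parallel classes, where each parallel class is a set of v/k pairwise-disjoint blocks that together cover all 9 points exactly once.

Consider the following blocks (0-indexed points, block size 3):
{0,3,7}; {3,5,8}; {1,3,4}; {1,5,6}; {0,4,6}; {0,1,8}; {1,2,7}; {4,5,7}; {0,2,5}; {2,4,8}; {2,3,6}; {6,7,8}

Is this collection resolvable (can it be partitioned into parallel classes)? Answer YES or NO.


v = 9, block size k = 3, number of blocks = 12.
For resolvability, blocks must partition into parallel classes of size v/k = 3.
Total blocks must therefore be a multiple of 3: 12 = 3·4 + 0 ⇒ divisible ✓.
Greedy packing gives 4 candidate class(es). Each should be a full parallel class (size 3, covers all 9 points).
  Class 1 (3 blocks): {0,3,7}; {1,5,6}; {2,4,8}. Points covered: [0, 1, 2, 3, 4, 5, 6, 7, 8].
  Class 2 (3 blocks): {3,5,8}; {0,4,6}; {1,2,7}. Points covered: [0, 1, 2, 3, 4, 5, 6, 7, 8].
  Class 3 (3 blocks): {1,3,4}; {0,2,5}; {6,7,8}. Points covered: [0, 1, 2, 3, 4, 5, 6, 7, 8].
  Class 4 (3 blocks): {0,1,8}; {4,5,7}; {2,3,6}. Points covered: [0, 1, 2, 3, 4, 5, 6, 7, 8].
All classes full (size 3)? YES. All classes cover every point? YES.
Resolvable? YES.

YES


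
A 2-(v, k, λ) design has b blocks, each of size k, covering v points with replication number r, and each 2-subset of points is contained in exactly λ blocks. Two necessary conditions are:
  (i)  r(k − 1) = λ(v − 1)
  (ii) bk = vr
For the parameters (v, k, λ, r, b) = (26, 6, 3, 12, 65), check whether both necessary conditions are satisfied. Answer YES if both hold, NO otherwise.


Condition (i): r(k − 1) = 12·5 = 60; λ(v − 1) = 3·25 = 75. Match? NO.
Condition (ii): bk = 65·6 = 390; vr = 26·12 = 312. Match? NO.
Both conditions hold? NO.

NO


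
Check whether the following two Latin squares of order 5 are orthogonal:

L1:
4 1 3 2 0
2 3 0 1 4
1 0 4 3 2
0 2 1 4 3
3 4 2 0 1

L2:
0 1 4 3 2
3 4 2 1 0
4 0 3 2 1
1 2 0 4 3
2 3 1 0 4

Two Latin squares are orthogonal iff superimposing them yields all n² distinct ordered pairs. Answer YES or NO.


Form the n² = 25 superimposed pairs (L1[i][j], L2[i][j]), row by row (rows and columns indexed from 0):
row 0: (4,0) (1,1) (3,4) (2,3) (0,2)
row 1: (2,3) (3,4) (0,2) (1,1) (4,0)
row 2: (1,4) (0,0) (4,3) (3,2) (2,1)
row 3: (0,1) (2,2) (1,0) (4,4) (3,3)
row 4: (3,2) (4,3) (2,1) (0,0) (1,4)
Orthogonality requires all 25 pairs distinct.
But the pair (2,3) repeats: cell (0,3) has L1 = 2, L2 = 3, and cell (1,0) has L1 = 2, L2 = 3.
A repeated pair means some other pair never occurs (only 15 distinct pairs out of 25), so the squares are not orthogonal.
Conclusion: NO.

NO


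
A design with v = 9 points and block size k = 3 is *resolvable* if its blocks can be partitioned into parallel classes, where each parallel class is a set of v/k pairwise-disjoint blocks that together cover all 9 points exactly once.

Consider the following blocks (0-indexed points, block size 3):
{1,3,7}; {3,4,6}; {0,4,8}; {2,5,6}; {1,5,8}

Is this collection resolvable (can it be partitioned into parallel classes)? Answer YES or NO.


v = 9, block size k = 3, number of blocks = 5.
For resolvability, blocks must partition into parallel classes of size v/k = 3.
Total blocks must therefore be a multiple of 3: 5 = 3·1 + 2 ⇒ not divisible ✗.
Resolvable? NO.

NO


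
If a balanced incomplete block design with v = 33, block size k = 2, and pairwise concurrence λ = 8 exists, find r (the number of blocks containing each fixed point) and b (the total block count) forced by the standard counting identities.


Any 2-(v, k, λ) BIBD satisfies two necessary conditions:
  (i)  Each point sits in r blocks, and counting incidences through any fixed point gives r(k − 1) = λ(v − 1), so r = λ(v − 1)/(k − 1).
  (ii) Total incidences bk = vr, so b = vr/k.
Step 1: r = λ(v − 1)/(k − 1) = 8·(33 − 1)/(2 − 1) = 8·32/1 = 256/1 = 256.
Step 2: b = vr/k = 33·256/2 = 8448/2 = 4224.
Check integrality: r = 256 ∈ Z ✓, b = 4224 ∈ Z ✓.
(These identities are necessary conditions: they determine r and b for any design with these parameters, but do not by themselves prove that one exists.)

r = 256, b = 4224.


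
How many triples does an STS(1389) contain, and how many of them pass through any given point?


An STS(v) is a 2-(v, 3, 1) BIBD: block size k = 3, λ = 1.
Replication: r(k − 1) = λ(v − 1) ⇒ r·2 = 1389 − 1 = 1388 ⇒ r = 694.
Block count: b = v(v − 1)/6 = 1389·1388/6 = 1927932/6 = 321322.

r = 694, b = 321322.


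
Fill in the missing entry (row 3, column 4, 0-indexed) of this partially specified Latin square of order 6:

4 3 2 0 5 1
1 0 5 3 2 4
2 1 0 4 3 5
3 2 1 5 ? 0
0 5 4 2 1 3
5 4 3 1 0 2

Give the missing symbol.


Row 3 contains symbols [0, 1, 2, 3, 5] — missing [4].
Column 4 contains symbols [0, 1, 2, 3, 5] — missing [4].
The missing symbol must appear in both missing sets; intersection = [4].
Therefore the hidden value is 4.

Missing value = 4.


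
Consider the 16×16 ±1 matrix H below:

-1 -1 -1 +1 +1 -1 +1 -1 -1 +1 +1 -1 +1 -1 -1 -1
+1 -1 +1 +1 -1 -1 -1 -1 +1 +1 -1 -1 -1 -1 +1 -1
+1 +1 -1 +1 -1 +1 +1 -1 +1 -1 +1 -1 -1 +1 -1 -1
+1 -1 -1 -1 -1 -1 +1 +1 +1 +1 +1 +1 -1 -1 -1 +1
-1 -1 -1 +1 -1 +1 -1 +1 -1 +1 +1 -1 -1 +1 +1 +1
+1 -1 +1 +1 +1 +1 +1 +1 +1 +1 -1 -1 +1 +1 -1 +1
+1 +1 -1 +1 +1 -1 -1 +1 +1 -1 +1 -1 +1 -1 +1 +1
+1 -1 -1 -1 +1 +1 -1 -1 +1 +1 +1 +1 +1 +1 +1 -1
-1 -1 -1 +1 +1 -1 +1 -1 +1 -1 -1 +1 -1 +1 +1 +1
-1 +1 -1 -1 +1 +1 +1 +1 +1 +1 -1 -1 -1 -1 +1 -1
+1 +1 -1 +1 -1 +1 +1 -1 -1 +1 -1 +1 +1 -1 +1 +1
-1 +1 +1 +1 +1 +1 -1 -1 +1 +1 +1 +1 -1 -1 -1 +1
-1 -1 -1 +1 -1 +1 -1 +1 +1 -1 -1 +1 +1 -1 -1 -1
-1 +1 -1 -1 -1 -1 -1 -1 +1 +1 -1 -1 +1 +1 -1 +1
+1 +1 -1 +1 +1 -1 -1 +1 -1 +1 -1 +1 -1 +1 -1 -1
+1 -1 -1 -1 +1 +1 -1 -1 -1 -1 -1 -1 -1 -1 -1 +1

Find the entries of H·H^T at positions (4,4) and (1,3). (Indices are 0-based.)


Row 1 of H: [1, -1, 1, 1, -1, -1, -1, -1, 1, 1, -1, -1, -1, -1, 1, -1].
Row 3 of H: [1, -1, -1, -1, -1, -1, 1, 1, 1, 1, 1, 1, -1, -1, -1, 1].
Row 4 of H: [-1, -1, -1, 1, -1, 1, -1, 1, -1, 1, 1, -1, -1, 1, 1, 1].
(H·H^T)[4][4] = Σ_j H[4][j]·H[4][j] = (-1)² + (-1)² + (-1)² + (1)² + (-1)² + (1)² + (-1)² + (1)² + (-1)² + (1)² + (1)² + (-1)² + (-1)² + (1)² + (1)² + (1)² = 1 + 1 + 1 + 1 + 1 + 1 + 1 + 1 + 1 + 1 + 1 + 1 + 1 + 1 + 1 + 1 = 16.
(H·H^T)[1][3] = Σ_j H[1][j]·H[3][j] = (1)·(1) + (-1)·(-1) + (1)·(-1) + (1)·(-1) + (-1)·(-1) + (-1)·(-1) + (-1)·(1) + (-1)·(1) + (1)·(1) + (1)·(1) + (-1)·(1) + (-1)·(1) + (-1)·(-1) + (-1)·(-1) + (1)·(-1) + (-1)·(1) = 1 + 1 + -1 + -1 + 1 + 1 + -1 + -1 + 1 + 1 + -1 + -1 + 1 + 1 + -1 + -1 = 0.
So rows 1 and 3 are orthogonal; the diagonal entry equals n = 16.

(4,4) entry = 16; (1,3) entry = 0.


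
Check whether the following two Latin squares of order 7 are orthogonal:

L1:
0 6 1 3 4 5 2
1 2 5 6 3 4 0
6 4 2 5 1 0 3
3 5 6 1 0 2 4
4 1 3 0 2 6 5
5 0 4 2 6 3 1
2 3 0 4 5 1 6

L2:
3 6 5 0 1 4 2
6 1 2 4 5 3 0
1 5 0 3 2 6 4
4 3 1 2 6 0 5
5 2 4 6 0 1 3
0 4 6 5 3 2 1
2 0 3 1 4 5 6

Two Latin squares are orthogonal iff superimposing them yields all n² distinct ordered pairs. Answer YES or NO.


Form the n² = 49 superimposed pairs (L1[i][j], L2[i][j]), row by row (rows and columns indexed from 0):
row 0: (0,3) (6,6) (1,5) (3,0) (4,1) (5,4) (2,2)
row 1: (1,6) (2,1) (5,2) (6,4) (3,5) (4,3) (0,0)
row 2: (6,1) (4,5) (2,0) (5,3) (1,2) (0,6) (3,4)
row 3: (3,4) (5,3) (6,1) (1,2) (0,6) (2,0) (4,5)
row 4: (4,5) (1,2) (3,4) (0,6) (2,0) (6,1) (5,3)
row 5: (5,0) (0,4) (4,6) (2,5) (6,3) (3,2) (1,1)
row 6: (2,2) (3,0) (0,3) (4,1) (5,4) (1,5) (6,6)
Orthogonality requires all 49 pairs distinct.
But the pair (3,4) repeats: cell (2,6) has L1 = 3, L2 = 4, and cell (3,0) has L1 = 3, L2 = 4.
A repeated pair means some other pair never occurs (only 28 distinct pairs out of 49), so the squares are not orthogonal.
Conclusion: NO.

NO


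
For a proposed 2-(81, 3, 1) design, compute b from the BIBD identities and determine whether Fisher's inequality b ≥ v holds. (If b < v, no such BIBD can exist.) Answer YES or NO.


r = λ(v − 1)/(k − 1) = 1·80/2 = 40.
b = vr/k = 81·40/3 = 1080.
Fisher's inequality: b ≥ v ⇔ 1080 ≥ 81? YES.

YES


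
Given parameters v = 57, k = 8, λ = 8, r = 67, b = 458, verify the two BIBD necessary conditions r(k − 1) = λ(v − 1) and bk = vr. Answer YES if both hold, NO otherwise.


Condition (i): r(k − 1) = 67·7 = 469; λ(v − 1) = 8·56 = 448. Match? NO.
Condition (ii): bk = 458·8 = 3664; vr = 57·67 = 3819. Match? NO.
Both conditions hold? NO.

NO


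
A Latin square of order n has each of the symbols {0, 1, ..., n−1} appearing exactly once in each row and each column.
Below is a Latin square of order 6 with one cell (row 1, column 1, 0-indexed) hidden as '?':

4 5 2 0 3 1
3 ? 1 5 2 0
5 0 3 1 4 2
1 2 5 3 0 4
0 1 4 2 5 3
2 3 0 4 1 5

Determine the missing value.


Row 1 contains symbols [0, 1, 2, 3, 5] — missing [4].
Column 1 contains symbols [0, 1, 2, 3, 5] — missing [4].
The missing symbol must appear in both missing sets; intersection = [4].
Therefore the hidden value is 4.

Missing value = 4.


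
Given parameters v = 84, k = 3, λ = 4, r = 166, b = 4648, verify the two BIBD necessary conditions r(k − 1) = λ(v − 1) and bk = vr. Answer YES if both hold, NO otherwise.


Condition (i): r(k − 1) = 166·2 = 332; λ(v − 1) = 4·83 = 332. Match? YES.
Condition (ii): bk = 4648·3 = 13944; vr = 84·166 = 13944. Match? YES.
Both conditions hold? YES.

YES


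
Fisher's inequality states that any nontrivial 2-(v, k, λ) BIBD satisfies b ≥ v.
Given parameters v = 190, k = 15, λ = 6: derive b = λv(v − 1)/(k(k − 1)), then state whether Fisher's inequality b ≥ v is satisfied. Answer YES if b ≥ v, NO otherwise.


b = λv(v − 1)/(k(k − 1)) = 6·190·189/(15·14) = 215460/210 = 1026.
Compare with v = 190: b ≥ v, so Fisher's inequality holds.

YES


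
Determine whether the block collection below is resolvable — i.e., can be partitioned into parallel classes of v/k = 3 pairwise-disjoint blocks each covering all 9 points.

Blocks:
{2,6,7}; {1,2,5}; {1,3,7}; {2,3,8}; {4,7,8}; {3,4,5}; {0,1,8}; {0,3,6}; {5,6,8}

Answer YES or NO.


v = 9, block size k = 3, number of blocks = 9.
For resolvability, blocks must partition into parallel classes of size v/k = 3.
Total blocks must therefore be a multiple of 3: 9 = 3·3 + 0 ⇒ divisible ✓.
Consider block {1,3,7}. The only other block(s) in the collection disjoint from it are {5,6,8} — just 1 block(s). Any parallel class containing {1,3,7} would need 2 other blocks each disjoint from it, so no parallel class of size 3 can contain {1,3,7}.
Since every block must belong to some parallel class in a resolution, the collection cannot be partitioned into parallel classes.
Resolvable? NO.

NO


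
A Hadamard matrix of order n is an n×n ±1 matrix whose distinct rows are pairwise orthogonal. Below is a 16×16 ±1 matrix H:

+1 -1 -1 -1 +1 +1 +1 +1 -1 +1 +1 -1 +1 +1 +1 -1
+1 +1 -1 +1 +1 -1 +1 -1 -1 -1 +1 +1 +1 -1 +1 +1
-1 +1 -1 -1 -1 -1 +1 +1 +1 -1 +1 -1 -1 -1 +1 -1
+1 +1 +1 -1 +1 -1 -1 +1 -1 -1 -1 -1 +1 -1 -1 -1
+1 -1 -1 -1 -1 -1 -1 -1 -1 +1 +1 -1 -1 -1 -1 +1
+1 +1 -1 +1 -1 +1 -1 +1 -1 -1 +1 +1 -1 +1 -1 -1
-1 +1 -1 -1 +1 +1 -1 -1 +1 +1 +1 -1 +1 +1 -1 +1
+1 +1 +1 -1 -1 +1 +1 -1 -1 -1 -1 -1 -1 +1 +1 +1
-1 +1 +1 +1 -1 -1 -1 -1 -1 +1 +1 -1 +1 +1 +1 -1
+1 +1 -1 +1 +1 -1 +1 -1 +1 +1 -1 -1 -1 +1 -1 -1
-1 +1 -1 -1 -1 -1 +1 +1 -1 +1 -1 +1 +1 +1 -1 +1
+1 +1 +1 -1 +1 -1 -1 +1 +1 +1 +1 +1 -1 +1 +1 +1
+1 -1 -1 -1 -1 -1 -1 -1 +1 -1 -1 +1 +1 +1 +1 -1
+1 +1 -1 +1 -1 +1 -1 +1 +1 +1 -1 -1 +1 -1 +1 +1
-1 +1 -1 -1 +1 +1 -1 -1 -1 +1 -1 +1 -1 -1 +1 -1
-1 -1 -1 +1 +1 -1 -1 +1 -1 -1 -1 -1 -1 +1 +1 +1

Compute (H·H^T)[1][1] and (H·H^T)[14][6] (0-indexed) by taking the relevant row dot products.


Row 1 of H: [1, 1, -1, 1, 1, -1, 1, -1, -1, -1, 1, 1, 1, -1, 1, 1].
Row 6 of H: [-1, 1, -1, -1, 1, 1, -1, -1, 1, 1, 1, -1, 1, 1, -1, 1].
Row 14 of H: [-1, 1, -1, -1, 1, 1, -1, -1, -1, 1, -1, 1, -1, -1, 1, -1].
(H·H^T)[1][1] = Σ_j H[1][j]·H[1][j] = (1)² + (1)² + (-1)² + (1)² + (1)² + (-1)² + (1)² + (-1)² + (-1)² + (-1)² + (1)² + (1)² + (1)² + (-1)² + (1)² + (1)² = 1 + 1 + 1 + 1 + 1 + 1 + 1 + 1 + 1 + 1 + 1 + 1 + 1 + 1 + 1 + 1 = 16.
(H·H^T)[14][6] = Σ_j H[14][j]·H[6][j] = (-1)·(-1) + (1)·(1) + (-1)·(-1) + (-1)·(-1) + (1)·(1) + (1)·(1) + (-1)·(-1) + (-1)·(-1) + (-1)·(1) + (1)·(1) + (-1)·(1) + (1)·(-1) + (-1)·(1) + (-1)·(1) + (1)·(-1) + (-1)·(1) = 1 + 1 + 1 + 1 + 1 + 1 + 1 + 1 + -1 + 1 + -1 + -1 + -1 + -1 + -1 + -1 = 2.
Rows 14 and 6 are not orthogonal (dot product = 2 ≠ 0), so H is not a Hadamard matrix.

(1,1) entry = 16; (14,6) entry = 2.


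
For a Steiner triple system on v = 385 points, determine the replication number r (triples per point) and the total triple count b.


An STS(v) is a 2-(v, 3, 1) BIBD: block size k = 3, λ = 1.
Replication: r(k − 1) = λ(v − 1) ⇒ r·2 = 385 − 1 = 384 ⇒ r = 192.
Block count: b = v(v − 1)/6 = 385·384/6 = 147840/6 = 24640.

r = 192, b = 24640.


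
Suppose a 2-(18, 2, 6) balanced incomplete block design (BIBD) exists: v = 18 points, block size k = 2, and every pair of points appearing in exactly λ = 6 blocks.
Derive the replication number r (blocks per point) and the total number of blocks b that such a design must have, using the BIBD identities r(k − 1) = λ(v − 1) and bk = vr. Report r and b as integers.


Any 2-(v, k, λ) BIBD satisfies two necessary conditions:
  (i)  Each point sits in r blocks, and counting incidences through any fixed point gives r(k − 1) = λ(v − 1), so r = λ(v − 1)/(k − 1).
  (ii) Total incidences bk = vr, so b = vr/k.
Step 1: r = λ(v − 1)/(k − 1) = 6·(18 − 1)/(2 − 1) = 6·17/1 = 102/1 = 102.
Step 2: b = vr/k = 18·102/2 = 1836/2 = 918.
Check integrality: r = 102 ∈ Z ✓, b = 918 ∈ Z ✓.
(These identities are necessary conditions: they determine r and b for any design with these parameters, but do not by themselves prove that one exists.)

r = 102, b = 918.


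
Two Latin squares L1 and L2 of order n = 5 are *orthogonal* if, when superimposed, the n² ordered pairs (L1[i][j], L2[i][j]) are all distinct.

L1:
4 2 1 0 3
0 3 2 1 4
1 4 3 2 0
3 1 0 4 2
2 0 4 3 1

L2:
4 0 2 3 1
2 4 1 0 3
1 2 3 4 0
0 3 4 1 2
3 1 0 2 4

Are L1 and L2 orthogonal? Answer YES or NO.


Form the n² = 25 superimposed pairs (L1[i][j], L2[i][j]), row by row (rows and columns indexed from 0):
row 0: (4,4) (2,0) (1,2) (0,3) (3,1)
row 1: (0,2) (3,4) (2,1) (1,0) (4,3)
row 2: (1,1) (4,2) (3,3) (2,4) (0,0)
row 3: (3,0) (1,3) (0,4) (4,1) (2,2)
row 4: (2,3) (0,1) (4,0) (3,2) (1,4)
Orthogonality requires all 25 pairs distinct.
Check by first coordinate: for each symbol s of L1, list the L2 entries in the n cells where L1 = s; they must all differ.
  L1 = 0: L2 entries (in reading order) 3, 2, 0, 4, 1 — all 5 distinct ✓
  L1 = 1: L2 entries (in reading order) 2, 0, 1, 3, 4 — all 5 distinct ✓
  L1 = 2: L2 entries (in reading order) 0, 1, 4, 2, 3 — all 5 distinct ✓
  L1 = 3: L2 entries (in reading order) 1, 4, 3, 0, 2 — all 5 distinct ✓
  L1 = 4: L2 entries (in reading order) 4, 3, 2, 1, 0 — all 5 distinct ✓
Every symbol of L1 meets every symbol of L2 exactly once, so all 25 pairs are distinct (25 of 25).
Conclusion: YES.

YES


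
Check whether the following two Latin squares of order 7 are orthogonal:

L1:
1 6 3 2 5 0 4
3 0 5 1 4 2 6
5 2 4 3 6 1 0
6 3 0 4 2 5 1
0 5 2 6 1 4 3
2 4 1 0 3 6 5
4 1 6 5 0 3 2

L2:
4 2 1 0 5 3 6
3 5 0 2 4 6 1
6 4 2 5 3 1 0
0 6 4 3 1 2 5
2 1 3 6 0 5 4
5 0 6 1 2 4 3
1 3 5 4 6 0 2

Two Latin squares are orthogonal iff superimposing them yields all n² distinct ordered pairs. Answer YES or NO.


Form the n² = 49 superimposed pairs (L1[i][j], L2[i][j]), row by row (rows and columns indexed from 0):
row 0: (1,4) (6,2) (3,1) (2,0) (5,5) (0,3) (4,6)
row 1: (3,3) (0,5) (5,0) (1,2) (4,4) (2,6) (6,1)
row 2: (5,6) (2,4) (4,2) (3,5) (6,3) (1,1) (0,0)
row 3: (6,0) (3,6) (0,4) (4,3) (2,1) (5,2) (1,5)
row 4: (0,2) (5,1) (2,3) (6,6) (1,0) (4,5) (3,4)
row 5: (2,5) (4,0) (1,6) (0,1) (3,2) (6,4) (5,3)
row 6: (4,1) (1,3) (6,5) (5,4) (0,6) (3,0) (2,2)
Orthogonality requires all 49 pairs distinct.
Check by first coordinate: for each symbol s of L1, list the L2 entries in the n cells where L1 = s; they must all differ.
  L1 = 0: L2 entries (in reading order) 3, 5, 0, 4, 2, 1, 6 — all 7 distinct ✓
  L1 = 1: L2 entries (in reading order) 4, 2, 1, 5, 0, 6, 3 — all 7 distinct ✓
  L1 = 2: L2 entries (in reading order) 0, 6, 4, 1, 3, 5, 2 — all 7 distinct ✓
  L1 = 3: L2 entries (in reading order) 1, 3, 5, 6, 4, 2, 0 — all 7 distinct ✓
  L1 = 4: L2 entries (in reading order) 6, 4, 2, 3, 5, 0, 1 — all 7 distinct ✓
  L1 = 5: L2 entries (in reading order) 5, 0, 6, 2, 1, 3, 4 — all 7 distinct ✓
  L1 = 6: L2 entries (in reading order) 2, 1, 3, 0, 6, 4, 5 — all 7 distinct ✓
Every symbol of L1 meets every symbol of L2 exactly once, so all 49 pairs are distinct (49 of 49).
Conclusion: YES.

YES


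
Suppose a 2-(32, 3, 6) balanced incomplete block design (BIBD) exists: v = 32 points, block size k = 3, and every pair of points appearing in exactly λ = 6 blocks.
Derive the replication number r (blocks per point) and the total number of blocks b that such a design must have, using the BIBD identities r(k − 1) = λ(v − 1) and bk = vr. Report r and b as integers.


Any 2-(v, k, λ) BIBD satisfies two necessary conditions:
  (i)  Each point sits in r blocks, and counting incidences through any fixed point gives r(k − 1) = λ(v − 1), so r = λ(v − 1)/(k − 1).
  (ii) Total incidences bk = vr, so b = vr/k.
Step 1: r = λ(v − 1)/(k − 1) = 6·(32 − 1)/(3 − 1) = 6·31/2 = 186/2 = 93.
Step 2: b = vr/k = 32·93/3 = 2976/3 = 992.
Check integrality: r = 93 ∈ Z ✓, b = 992 ∈ Z ✓.
(These identities are necessary conditions: they determine r and b for any design with these parameters, but do not by themselves prove that one exists.)

r = 93, b = 992.


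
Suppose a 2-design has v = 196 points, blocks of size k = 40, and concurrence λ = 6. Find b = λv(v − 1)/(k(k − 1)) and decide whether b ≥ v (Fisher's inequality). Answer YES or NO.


r = λ(v − 1)/(k − 1) = 6·195/39 = 30.
b = vr/k = 196·30/40 = 147.
Fisher's inequality: b ≥ v ⇔ 147 ≥ 196? NO.

NO


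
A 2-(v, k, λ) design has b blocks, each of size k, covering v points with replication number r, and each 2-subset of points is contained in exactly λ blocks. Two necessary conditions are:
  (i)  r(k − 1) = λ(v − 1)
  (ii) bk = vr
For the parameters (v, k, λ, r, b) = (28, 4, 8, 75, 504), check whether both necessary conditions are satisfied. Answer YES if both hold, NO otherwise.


Condition (i): r(k − 1) = 75·3 = 225; λ(v − 1) = 8·27 = 216. Match? NO.
Condition (ii): bk = 504·4 = 2016; vr = 28·75 = 2100. Match? NO.
Both conditions hold? NO.

NO


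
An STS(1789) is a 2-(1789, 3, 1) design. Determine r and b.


An STS(v) is a 2-(v, 3, 1) BIBD: block size k = 3, λ = 1.
Replication: r(k − 1) = λ(v − 1) ⇒ r·2 = 1789 − 1 = 1788 ⇒ r = 894.
Block count: bk = vr ⇒ b·3 = 1789·894 = 1599366 ⇒ b = 533122.

r = 894, b = 533122.


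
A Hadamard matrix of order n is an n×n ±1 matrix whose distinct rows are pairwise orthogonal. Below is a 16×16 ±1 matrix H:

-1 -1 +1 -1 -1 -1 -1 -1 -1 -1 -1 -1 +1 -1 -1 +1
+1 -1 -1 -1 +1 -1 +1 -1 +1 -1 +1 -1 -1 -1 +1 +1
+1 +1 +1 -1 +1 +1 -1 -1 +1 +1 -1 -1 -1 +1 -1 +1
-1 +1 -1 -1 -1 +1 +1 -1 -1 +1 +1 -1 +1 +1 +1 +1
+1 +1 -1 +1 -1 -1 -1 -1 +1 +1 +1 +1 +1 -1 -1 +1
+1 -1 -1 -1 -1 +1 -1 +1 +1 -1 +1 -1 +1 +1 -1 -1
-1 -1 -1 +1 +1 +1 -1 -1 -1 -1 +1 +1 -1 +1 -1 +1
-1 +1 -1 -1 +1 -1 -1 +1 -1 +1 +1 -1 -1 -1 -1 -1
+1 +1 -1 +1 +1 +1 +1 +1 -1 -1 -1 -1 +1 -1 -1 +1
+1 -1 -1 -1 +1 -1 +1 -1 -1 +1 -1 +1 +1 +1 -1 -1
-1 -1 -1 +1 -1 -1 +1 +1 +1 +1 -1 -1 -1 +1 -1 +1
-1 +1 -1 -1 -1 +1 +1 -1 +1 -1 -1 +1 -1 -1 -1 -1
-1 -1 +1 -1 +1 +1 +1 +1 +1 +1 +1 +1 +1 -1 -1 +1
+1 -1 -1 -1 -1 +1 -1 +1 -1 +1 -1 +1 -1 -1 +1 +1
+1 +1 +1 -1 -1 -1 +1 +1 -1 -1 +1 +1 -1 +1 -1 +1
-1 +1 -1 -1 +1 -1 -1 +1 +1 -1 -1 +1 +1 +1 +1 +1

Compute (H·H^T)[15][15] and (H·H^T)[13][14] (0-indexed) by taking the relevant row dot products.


Row 13 of H: [1, -1, -1, -1, -1, 1, -1, 1, -1, 1, -1, 1, -1, -1, 1, 1].
Row 14 of H: [1, 1, 1, -1, -1, -1, 1, 1, -1, -1, 1, 1, -1, 1, -1, 1].
Row 15 of H: [-1, 1, -1, -1, 1, -1, -1, 1, 1, -1, -1, 1, 1, 1, 1, 1].
(H·H^T)[15][15] = Σ_j H[15][j]·H[15][j] = (-1)² + (1)² + (-1)² + (-1)² + (1)² + (-1)² + (-1)² + (1)² + (1)² + (-1)² + (-1)² + (1)² + (1)² + (1)² + (1)² + (1)² = 1 + 1 + 1 + 1 + 1 + 1 + 1 + 1 + 1 + 1 + 1 + 1 + 1 + 1 + 1 + 1 = 16.
(H·H^T)[13][14] = Σ_j H[13][j]·H[14][j] = (1)·(1) + (-1)·(1) + (-1)·(1) + (-1)·(-1) + (-1)·(-1) + (1)·(-1) + (-1)·(1) + (1)·(1) + (-1)·(-1) + (1)·(-1) + (-1)·(1) + (1)·(1) + (-1)·(-1) + (-1)·(1) + (1)·(-1) + (1)·(1) = 1 + -1 + -1 + 1 + 1 + -1 + -1 + 1 + 1 + -1 + -1 + 1 + 1 + -1 + -1 + 1 = 0.
So rows 13 and 14 are orthogonal; the diagonal entry equals n = 16.

(15,15) entry = 16; (13,14) entry = 0.


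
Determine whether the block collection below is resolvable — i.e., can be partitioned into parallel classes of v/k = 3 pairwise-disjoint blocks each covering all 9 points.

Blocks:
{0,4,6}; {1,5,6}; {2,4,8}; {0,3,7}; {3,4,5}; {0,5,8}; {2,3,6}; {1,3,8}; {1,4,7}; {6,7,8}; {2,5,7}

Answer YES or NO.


v = 9, block size k = 3, number of blocks = 11.
For resolvability, blocks must partition into parallel classes of size v/k = 3.
Total blocks must therefore be a multiple of 3: 11 = 3·3 + 2 ⇒ not divisible ✗.
Resolvable? NO.

NO


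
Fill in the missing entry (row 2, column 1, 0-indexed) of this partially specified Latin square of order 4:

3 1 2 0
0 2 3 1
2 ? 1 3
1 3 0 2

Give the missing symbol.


Row 2 contains symbols [1, 2, 3] — missing [0].
Column 1 contains symbols [1, 2, 3] — missing [0].
The missing symbol must appear in both missing sets; intersection = [0].
Therefore the hidden value is 0.

Missing value = 0.


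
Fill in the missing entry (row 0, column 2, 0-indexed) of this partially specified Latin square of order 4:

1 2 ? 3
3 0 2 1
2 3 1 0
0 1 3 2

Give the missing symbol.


Row 0 contains symbols [1, 2, 3] — missing [0].
Column 2 contains symbols [1, 2, 3] — missing [0].
The missing symbol must appear in both missing sets; intersection = [0].
Therefore the hidden value is 0.

Missing value = 0.
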